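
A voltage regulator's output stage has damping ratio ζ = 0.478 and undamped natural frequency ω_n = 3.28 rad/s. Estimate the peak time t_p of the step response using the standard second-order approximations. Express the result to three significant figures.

t_p ≈ 1.09 s

The damped frequency is ω_d = ω_n√(1−ζ²) = 3.28·√(1−0.228) = 2.88 rad/s.
Peak time t_p = π/ω_d = π/2.88 = 1.09 s.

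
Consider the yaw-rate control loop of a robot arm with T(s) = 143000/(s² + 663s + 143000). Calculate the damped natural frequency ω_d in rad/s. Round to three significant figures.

ω_n = √143000 = 378 rad/s; ζ = 663/(2·378) = 0.877.
ω_d = ω_n√(1−ζ²) = 182 rad/s.

ω_d ≈ 182 rad/s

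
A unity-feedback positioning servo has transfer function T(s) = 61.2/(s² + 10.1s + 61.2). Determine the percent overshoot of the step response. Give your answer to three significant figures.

%OS ≈ 7.03%

ω_n = √61.2 = 7.82 rad/s; ζ = 10.1/(2·7.82) = 0.646.
%OS = 100 e^{−πζ/√(1−ζ²)} with ζ = 0.646 gives 7.03%.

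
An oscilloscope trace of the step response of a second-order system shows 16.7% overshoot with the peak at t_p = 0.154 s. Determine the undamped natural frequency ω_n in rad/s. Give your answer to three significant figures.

From the overshoot, ζ = −ln(OS)/√(π²+ln²(OS)) = 0.495.
From t_p = π/ω_d, ω_d = π/0.154 = 20.4 rad/s, so ω_n = ω_d/√(1−ζ²) = 23.5 rad/s.

ω_n ≈ 23.5 rad/s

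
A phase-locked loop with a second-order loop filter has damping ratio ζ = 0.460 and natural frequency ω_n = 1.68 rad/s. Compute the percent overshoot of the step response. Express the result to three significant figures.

%OS ≈ 19.6%

For an underdamped second-order system, %OS = 100·exp(−πζ/√(1−ζ²)).
πζ/√(1−ζ²) = π·0.460/√(1−0.212) = 1.628, so %OS = 100·e^(−1.628) = 19.6%.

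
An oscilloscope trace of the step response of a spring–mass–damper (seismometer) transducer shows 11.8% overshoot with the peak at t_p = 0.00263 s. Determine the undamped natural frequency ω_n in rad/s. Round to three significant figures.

ω_n ≈ 1440 rad/s

ζ from %OS: ζ = |ln 0.118|/√(π²+ln²0.118) = 0.562.
From t_p = π/ω_d, ω_d = π/0.00263 = 1190 rad/s, so ω_n = ω_d/√(1−ζ²) = 1440 rad/s.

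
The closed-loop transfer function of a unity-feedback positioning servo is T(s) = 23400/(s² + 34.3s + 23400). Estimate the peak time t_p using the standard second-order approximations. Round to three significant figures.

t_p ≈ 0.0207 s

Matching coefficients with s² + 2ζω_n s + ω_n² gives ω_n² = 23400 ⇒ ω_n = 153 rad/s, and ζ = 34.3/(2ω_n) = 0.112.
The damped frequency ω_d = ω_n√(1−ζ²) = 152 rad/s. Then t_p = π/ω_d = 0.0207 s.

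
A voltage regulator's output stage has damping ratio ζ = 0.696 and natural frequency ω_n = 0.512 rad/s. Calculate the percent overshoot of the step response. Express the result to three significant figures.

%OS ≈ 4.76%

For an underdamped second-order system, %OS = 100·exp(−πζ/√(1−ζ²)).
πζ/√(1−ζ²) = π·0.696/√(1−0.484) = 3.045, so %OS = 100·e^(−3.045) = 4.76%.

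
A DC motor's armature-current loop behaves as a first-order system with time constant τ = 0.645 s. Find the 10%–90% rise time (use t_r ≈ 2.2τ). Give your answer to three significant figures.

t_r ≈ 1.42 s

t_r ≈ 2.2τ = 1.42 s.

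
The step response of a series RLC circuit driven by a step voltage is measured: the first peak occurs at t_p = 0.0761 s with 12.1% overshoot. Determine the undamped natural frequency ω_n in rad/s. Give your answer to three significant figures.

The overshoot fixes ζ = −ln(OS)/√(π²+ln²(OS)) = 0.558.
From t_p = π/ω_d, ω_d = π/0.0761 = 41.3 rad/s, so ω_n = ω_d/√(1−ζ²) = 49.7 rad/s.

ω_n ≈ 49.7 rad/s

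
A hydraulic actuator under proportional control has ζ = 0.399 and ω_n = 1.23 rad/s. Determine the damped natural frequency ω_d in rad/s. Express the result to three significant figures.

ω_d = ω_n√(1−ζ²) = 1.23·√0.841 = 1.13 rad/s.

ω_d ≈ 1.13 rad/s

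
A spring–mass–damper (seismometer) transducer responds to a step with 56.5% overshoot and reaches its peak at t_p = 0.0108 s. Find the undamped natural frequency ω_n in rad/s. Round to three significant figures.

The overshoot fixes ζ = −ln(OS)/√(π²+ln²(OS)) = 0.179.
t_p = π/ω_d ⇒ ω_d = 291 rad/s; then ω_n = ω_d/√(1−ζ²) = 296 rad/s.

ω_n ≈ 296 rad/s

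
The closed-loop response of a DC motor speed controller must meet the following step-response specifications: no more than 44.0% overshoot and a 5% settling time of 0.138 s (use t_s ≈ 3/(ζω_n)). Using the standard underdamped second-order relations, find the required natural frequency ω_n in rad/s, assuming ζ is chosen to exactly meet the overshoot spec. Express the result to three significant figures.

ζ = −ln(OS)/√(π² + (ln OS)²). With OS = 0.440, ln OS = −0.8210 and ζ = 0.8210/3.247 = 0.253.
Then ω_n = 3/(ζ t_s) = 3/(0.253 × 0.138) = 86.0 rad/s.

ω_n ≈ 86.0 rad/s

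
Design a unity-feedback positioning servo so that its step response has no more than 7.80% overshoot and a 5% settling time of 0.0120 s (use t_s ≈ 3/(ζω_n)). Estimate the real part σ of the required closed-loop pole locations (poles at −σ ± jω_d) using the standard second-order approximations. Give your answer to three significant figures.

σ ≈ 250

The settling-time spec alone fixes σ = ζω_n = 3/t_s = 3/0.0120 = 250.
(Overshoot then fixes ζ = 0.630 and hence ω_d = σ·√(1−ζ²)/ζ = 308 rad/s.)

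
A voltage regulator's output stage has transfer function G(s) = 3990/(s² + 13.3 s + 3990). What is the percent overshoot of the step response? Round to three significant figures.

Matching coefficients with s² + 2ζω_n s + ω_n² gives ω_n² = 3990 ⇒ ω_n = 63.2 rad/s, and ζ = 13.3/(2ω_n) = 0.105.
Overshoot: exp(−π·0.105/√(1−0.105²)) = 0.717, i.e. 71.7%.

%OS ≈ 71.7%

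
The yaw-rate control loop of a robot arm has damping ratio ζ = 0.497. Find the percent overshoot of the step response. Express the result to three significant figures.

%OS ≈ 16.5%

For an underdamped second-order system, %OS = 100·exp(−πζ/√(1−ζ²)).
πζ/√(1−ζ²) = π·0.497/√(1−0.247) = 1.799, so %OS = 100·e^(−1.799) = 16.5%.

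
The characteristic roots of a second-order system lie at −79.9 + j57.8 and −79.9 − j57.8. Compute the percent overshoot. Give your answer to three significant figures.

%OS ≈ 1.30%

With σ = 79.9, ω_d = 57.8: ω_n = √(σ²+ω_d²) = 98.6 rad/s, ζ = σ/ω_n = 0.810.
Overshoot: exp(−π·0.810/√(1−0.810²)) = 0.0130, i.e. 1.30%.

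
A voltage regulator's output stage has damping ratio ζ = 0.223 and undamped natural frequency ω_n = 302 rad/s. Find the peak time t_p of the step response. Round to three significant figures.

The damped frequency is ω_d = ω_n√(1−ζ²) = 302·√(1−0.0497) = 294 rad/s.
Peak time t_p = π/ω_d = π/294 = 0.0107 s.

t_p ≈ 0.0107 s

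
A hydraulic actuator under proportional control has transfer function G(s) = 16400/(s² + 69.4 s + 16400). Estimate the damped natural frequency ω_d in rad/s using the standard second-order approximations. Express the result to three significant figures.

ω_d ≈ 123 rad/s

ω_n = √16400 = 128 rad/s; ζ = 69.4/(2·128) = 0.271.
The damped frequency ω_d = ω_n√(1−ζ²) = 123 rad/s.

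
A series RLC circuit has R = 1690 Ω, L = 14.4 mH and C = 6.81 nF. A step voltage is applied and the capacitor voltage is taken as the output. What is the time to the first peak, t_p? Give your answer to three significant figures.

For a series RLC circuit (capacitor voltage as output), ω_n = 1/√(LC) = 1/√(14.4 mH · 6.81 nF) = 101000 rad/s.
ζ = (R/2)·√(C/L) = (1690/2)·√(6.81 nF/14.4 mH) = 0.581.
ω_d = ω_n√(1−ζ²) = 82200 rad/s. t_p = π/ω_d = 0.0000382 s.

t_p ≈ 0.0000382 s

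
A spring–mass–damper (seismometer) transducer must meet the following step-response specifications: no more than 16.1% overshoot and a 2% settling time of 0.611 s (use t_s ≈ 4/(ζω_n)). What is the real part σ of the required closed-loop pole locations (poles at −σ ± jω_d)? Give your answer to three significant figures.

The settling-time spec alone fixes σ = ζω_n = 4/t_s = 4/0.611 = 6.55.
(Overshoot then fixes ζ = 0.503 and hence ω_d = σ·√(1−ζ²)/ζ = 11.3 rad/s.)

σ ≈ 6.55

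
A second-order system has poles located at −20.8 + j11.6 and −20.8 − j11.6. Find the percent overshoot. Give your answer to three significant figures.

The poles are at −σ ± jω_d with σ = 20.8 and ω_d = 11.6, so ω_n = √(σ²+ω_d²) = 23.8 rad/s and ζ = σ/ω_n = 0.873.
%OS = 100·exp(−πζ/√(1−ζ²)) = 0.358%.

%OS ≈ 0.358%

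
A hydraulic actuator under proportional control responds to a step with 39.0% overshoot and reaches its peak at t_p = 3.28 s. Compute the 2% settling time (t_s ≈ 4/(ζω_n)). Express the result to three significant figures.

t_s ≈ 13.9 s

From the overshoot, ζ = −ln(OS)/√(π²+ln²(OS)) = 0.287.
t_p = π/ω_d ⇒ ω_d = 0.958 rad/s; then ω_n = ω_d/√(1−ζ²) = 1.00 rad/s.
t_s ≈ 4/(ζω_n) = 4/(0.287·1.00) = 13.9 s.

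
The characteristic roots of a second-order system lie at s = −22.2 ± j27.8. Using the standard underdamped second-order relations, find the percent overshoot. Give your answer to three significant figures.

|pole| = ω_n = √(22.2² + 27.8²) = 35.6 rad/s; ζ = cos θ = σ/ω_n = 0.624.
Overshoot: exp(−π·0.624/√(1−0.624²)) = 0.0814, i.e. 8.14%.

%OS ≈ 8.14%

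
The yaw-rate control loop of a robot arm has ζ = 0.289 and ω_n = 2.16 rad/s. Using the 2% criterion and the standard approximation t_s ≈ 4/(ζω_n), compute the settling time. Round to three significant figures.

t_s ≈ 4/(ζω_n) = 4/(0.289 × 2.16) = 6.41 s.

t_s ≈ 6.41 s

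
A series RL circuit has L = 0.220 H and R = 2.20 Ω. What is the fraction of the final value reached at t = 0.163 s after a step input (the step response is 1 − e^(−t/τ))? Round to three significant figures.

τ = L/R = 0.220/2.20 = 0.100 s.
y(t)/y_∞ = 1 − e^(−t/τ) = 1 − e^(−0.163/0.100) = 1 − e^(−1.63) = 0.804.

y/y_∞ ≈ 0.804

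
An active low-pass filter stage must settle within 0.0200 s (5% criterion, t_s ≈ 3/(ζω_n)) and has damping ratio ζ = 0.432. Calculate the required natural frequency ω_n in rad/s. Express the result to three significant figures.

ω_n ≈ 347 rad/s

Rearranging t_s ≈ 3/(ζω_n) gives ω_n = 3/(ζ·t_s) = 3/(0.432 × 0.0200) = 347 rad/s.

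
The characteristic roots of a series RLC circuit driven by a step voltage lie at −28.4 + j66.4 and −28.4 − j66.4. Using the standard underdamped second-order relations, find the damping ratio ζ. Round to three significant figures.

|pole| = ω_n = √(28.4² + 66.4²) = 72.2 rad/s; ζ = cos θ = σ/ω_n = 0.393.

ζ ≈ 0.393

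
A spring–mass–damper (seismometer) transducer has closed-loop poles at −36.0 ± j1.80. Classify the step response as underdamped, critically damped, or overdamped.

Since the poles form a complex-conjugate pair with nonzero imaginary part, the response is underdamped.

underdamped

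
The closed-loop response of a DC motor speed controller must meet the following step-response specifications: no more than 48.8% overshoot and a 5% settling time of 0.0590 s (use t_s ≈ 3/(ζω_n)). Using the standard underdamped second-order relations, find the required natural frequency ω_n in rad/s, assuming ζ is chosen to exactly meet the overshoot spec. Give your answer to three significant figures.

From %OS = 100·exp(−πζ/√(1−ζ²)), invert to get ζ = −ln(OS)/√(π² + ln²(OS)) with OS = 0.488.
−ln 0.488 = 0.7174, so ζ = 0.7174/√(π² + 0.5147) = 0.223.
From t_s ≈ 3/(ζω_n): ω_n = 3/(ζ·t_s) = 3/(0.223·0.0590) = 228 rad/s.

ω_n ≈ 228 rad/s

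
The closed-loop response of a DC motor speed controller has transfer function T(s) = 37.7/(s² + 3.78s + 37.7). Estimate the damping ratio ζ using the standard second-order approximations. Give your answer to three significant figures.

ζ ≈ 0.308

ω_n = √37.7 = 6.14 rad/s; ζ = 3.78/(2·6.14) = 0.308.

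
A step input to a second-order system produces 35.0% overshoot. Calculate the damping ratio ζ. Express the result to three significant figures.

ζ ≈ 0.317

ζ = −ln(OS)/√(π² + (ln OS)²). With OS = 0.350, ln OS = −1.050 and ζ = 1.050/3.312 = 0.317.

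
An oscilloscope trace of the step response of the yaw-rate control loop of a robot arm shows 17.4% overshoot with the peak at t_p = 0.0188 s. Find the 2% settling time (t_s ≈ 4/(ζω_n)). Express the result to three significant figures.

t_s ≈ 0.0430 s

From the overshoot, ζ = −ln(OS)/√(π²+ln²(OS)) = 0.486.
t_p = π/ω_d ⇒ ω_d = 167 rad/s; then ω_n = ω_d/√(1−ζ²) = 191 rad/s.
t_s ≈ 4/(ζω_n) = 4/(0.486·191) = 0.0430 s.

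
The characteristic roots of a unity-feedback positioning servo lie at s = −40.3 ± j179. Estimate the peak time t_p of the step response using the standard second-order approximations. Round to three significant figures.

t_p ≈ 0.0176 s

t_p = π/ω_d with ω_d = 179 (the imaginary part), so t_p = 0.0176 s.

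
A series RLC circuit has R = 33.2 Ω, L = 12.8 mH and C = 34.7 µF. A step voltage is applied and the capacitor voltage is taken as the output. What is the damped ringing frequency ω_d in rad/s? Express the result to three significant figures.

For a series RLC circuit (capacitor voltage as output), ω_n = 1/√(LC) = 1/√(12.8 mH · 34.7 µF) = 1500 rad/s.
ζ = (R/2)·√(C/L) = (33.2/2)·√(34.7 µF/12.8 mH) = 0.864.
The damped frequency ω_d = ω_n√(1−ζ²) = 755 rad/s.

ω_d ≈ 755 rad/s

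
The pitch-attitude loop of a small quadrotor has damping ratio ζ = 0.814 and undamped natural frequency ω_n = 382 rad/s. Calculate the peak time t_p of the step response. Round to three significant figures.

t_p ≈ 0.0142 s

The damped frequency is ω_d = ω_n√(1−ζ²) = 382·√(1−0.663) = 222 rad/s.
Peak time t_p = π/ω_d = π/222 = 0.0142 s.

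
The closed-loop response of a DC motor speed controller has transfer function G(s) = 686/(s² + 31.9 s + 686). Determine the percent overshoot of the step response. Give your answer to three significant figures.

Matching coefficients with s² + 2ζω_n s + ω_n² gives ω_n² = 686 ⇒ ω_n = 26.2 rad/s, and ζ = 31.9/(2ω_n) = 0.609.
Overshoot: exp(−π·0.609/√(1−0.609²)) = 0.0896, i.e. 8.96%.

%OS ≈ 8.96%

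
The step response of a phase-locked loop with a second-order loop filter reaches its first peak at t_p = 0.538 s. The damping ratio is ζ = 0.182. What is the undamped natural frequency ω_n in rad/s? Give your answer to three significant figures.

Peak time t_p = π/ω_d, so ω_d = π/t_p = π/0.538 = 5.84 rad/s.
ω_n = ω_d/√(1−ζ²) = 5.84/√0.967 = 5.94 rad/s.

ω_n ≈ 5.94 rad/s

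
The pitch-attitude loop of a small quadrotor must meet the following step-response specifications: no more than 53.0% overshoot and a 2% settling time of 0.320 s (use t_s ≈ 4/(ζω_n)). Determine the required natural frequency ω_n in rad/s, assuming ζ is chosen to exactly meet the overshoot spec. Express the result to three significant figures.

From %OS = 100·exp(−πζ/√(1−ζ²)), invert to get ζ = −ln(OS)/√(π² + ln²(OS)) with OS = 0.530.
−ln 0.530 = 0.6349, so ζ = 0.6349/√(π² + 0.4031) = 0.198.
Then ω_n = 4/(ζ t_s) = 4/(0.198 × 0.320) = 63.1 rad/s.

ω_n ≈ 63.1 rad/s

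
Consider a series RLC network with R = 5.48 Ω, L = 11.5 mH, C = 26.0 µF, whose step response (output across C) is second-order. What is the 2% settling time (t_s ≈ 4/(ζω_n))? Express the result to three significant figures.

For a series RLC circuit (capacitor voltage as output), ω_n = 1/√(LC) = 1/√(11.5 mH · 26.0 µF) = 1830 rad/s.
ζ = (R/2)·√(C/L) = (5.48/2)·√(26.0 µF/11.5 mH) = 0.130.
t_s ≈ 4/(ζω_n) = 0.0168 s.

t_s ≈ 0.0168 s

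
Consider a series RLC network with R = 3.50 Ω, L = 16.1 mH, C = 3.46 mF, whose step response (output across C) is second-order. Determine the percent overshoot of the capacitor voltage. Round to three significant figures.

For a series RLC circuit (capacitor voltage as output), ω_n = 1/√(LC) = 1/√(16.1 mH · 3.46 mF) = 134 rad/s.
ζ = (R/2)·√(C/L) = (3.50/2)·√(3.46 mF/16.1 mH) = 0.811.
%OS = 100·exp(−πζ/√(1−ζ²)) = 1.28%.

%OS ≈ 1.28%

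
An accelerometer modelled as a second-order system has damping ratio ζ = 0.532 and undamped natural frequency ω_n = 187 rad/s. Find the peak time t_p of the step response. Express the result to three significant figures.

t_p ≈ 0.0198 s

The damped frequency is ω_d = ω_n√(1−ζ²) = 187·√(1−0.283) = 158 rad/s.
Peak time t_p = π/ω_d = π/158 = 0.0198 s.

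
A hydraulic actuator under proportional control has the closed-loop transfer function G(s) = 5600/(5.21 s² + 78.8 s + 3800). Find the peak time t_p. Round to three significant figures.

t_p ≈ 0.121 s

Dividing through by 5.21: denominator becomes s² + 15.12 s + 729.4.
So ω_n = √729.4 = 27.0 rad/s and ζ = 15.12/(2·27.0) = 0.280.
ω_d = ω_n√(1−ζ²) = 25.9 rad/s. t_p = π/ω_d = 0.121 s.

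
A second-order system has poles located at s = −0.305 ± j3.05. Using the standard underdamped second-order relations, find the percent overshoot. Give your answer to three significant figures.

%OS ≈ 73.0%

|pole| = ω_n = √(0.305² + 3.05²) = 3.07 rad/s; ζ = cos θ = σ/ω_n = 0.0995.
%OS = 100·exp(−πζ/√(1−ζ²)) = 73.0%.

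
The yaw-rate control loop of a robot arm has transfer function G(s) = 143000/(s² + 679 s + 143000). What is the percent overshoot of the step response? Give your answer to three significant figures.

%OS ≈ 0.166%

Matching coefficients with s² + 2ζω_n s + ω_n² gives ω_n² = 143000 ⇒ ω_n = 378 rad/s, and ζ = 679/(2ω_n) = 0.898.
%OS = 100·exp(−πζ/√(1−ζ²)) = 0.166%.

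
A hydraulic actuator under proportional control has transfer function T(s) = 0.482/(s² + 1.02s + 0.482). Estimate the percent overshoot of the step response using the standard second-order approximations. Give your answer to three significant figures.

%OS ≈ 3.33%

Comparing the denominator to s² + 2ζω_n s + ω_n²: ω_n = √0.482 = 0.694 rad/s, and 2ζω_n = 1.02 so ζ = 1.02/(2·0.694) = 0.735.
Overshoot: exp(−π·0.735/√(1−0.735²)) = 0.0333, i.e. 3.33%.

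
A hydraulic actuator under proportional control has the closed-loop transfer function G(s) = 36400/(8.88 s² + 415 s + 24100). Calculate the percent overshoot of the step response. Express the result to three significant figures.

%OS ≈ 20.7%

Dividing through by 8.88: denominator becomes s² + 46.73 s + 2714.
So ω_n = √2714 = 52.1 rad/s and ζ = 46.73/(2·52.1) = 0.449.
Overshoot: exp(−π·0.449/√(1−0.449²)) = 0.207, i.e. 20.7%.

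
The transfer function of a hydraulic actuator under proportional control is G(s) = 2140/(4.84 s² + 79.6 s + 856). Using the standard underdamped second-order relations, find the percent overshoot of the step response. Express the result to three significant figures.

%OS ≈ 8.44%

Dividing through by 4.84: denominator becomes s² + 16.45 s + 176.9.
So ω_n = √176.9 = 13.3 rad/s and ζ = 16.45/(2·13.3) = 0.618.
%OS = 100·exp(−πζ/√(1−ζ²)) = 8.44%.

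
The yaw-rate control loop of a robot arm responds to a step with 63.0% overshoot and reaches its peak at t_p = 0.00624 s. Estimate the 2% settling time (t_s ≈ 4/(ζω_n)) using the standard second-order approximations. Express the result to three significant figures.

t_s ≈ 0.0540 s

ζ from %OS: ζ = |ln 0.630|/√(π²+ln²0.630) = 0.146.
t_p = π/ω_d ⇒ ω_d = 503 rad/s; then ω_n = ω_d/√(1−ζ²) = 509 rad/s.
t_s ≈ 4/(ζω_n) = 4/(0.146·509) = 0.0540 s.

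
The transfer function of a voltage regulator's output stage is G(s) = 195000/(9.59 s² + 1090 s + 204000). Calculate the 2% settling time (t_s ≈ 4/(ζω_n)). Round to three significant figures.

t_s ≈ 0.0704 s

Dividing through by 9.59: denominator becomes s² + 113.7 s + 21270.
So ω_n = √21270 = 146 rad/s and ζ = 113.7/(2·146) = 0.390.
t_s ≈ 4/(ζω_n) = 0.0704 s.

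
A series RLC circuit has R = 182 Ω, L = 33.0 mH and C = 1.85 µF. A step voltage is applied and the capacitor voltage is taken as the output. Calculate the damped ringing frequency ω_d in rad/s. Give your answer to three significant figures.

ω_d ≈ 2960 rad/s

For a series RLC circuit (capacitor voltage as output), ω_n = 1/√(LC) = 1/√(33.0 mH · 1.85 µF) = 4050 rad/s.
ζ = (R/2)·√(C/L) = (182/2)·√(1.85 µF/33.0 mH) = 0.681.
ω_d = 4050·√(1 − 0.681²) = 2960 rad/s.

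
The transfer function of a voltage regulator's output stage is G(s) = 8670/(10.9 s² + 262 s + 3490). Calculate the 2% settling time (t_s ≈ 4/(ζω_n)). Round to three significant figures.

t_s ≈ 0.333 s

Dividing through by 10.9: denominator becomes s² + 24.04 s + 320.2.
So ω_n = √320.2 = 17.9 rad/s and ζ = 24.04/(2·17.9) = 0.672.
t_s ≈ 4/(ζω_n) = 0.333 s.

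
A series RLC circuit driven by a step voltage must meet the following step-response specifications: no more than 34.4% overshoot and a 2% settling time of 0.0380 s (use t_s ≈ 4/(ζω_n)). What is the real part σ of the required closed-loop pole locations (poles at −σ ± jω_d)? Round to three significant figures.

σ ≈ 105

The settling-time spec alone fixes σ = ζω_n = 4/t_s = 4/0.0380 = 105.
(Overshoot then fixes ζ = 0.322 and hence ω_d = σ·√(1−ζ²)/ζ = 310 rad/s.)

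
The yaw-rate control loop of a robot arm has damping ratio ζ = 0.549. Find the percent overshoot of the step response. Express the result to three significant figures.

For an underdamped second-order system, %OS = 100·exp(−πζ/√(1−ζ²)).
πζ/√(1−ζ²) = π·0.549/√(1−0.301) = 2.064, so %OS = 100·e^(−2.064) = 12.7%.

%OS ≈ 12.7%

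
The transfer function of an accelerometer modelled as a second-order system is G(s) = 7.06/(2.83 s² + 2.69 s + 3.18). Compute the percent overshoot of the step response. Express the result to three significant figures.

Dividing through by 2.83: denominator becomes s² + 0.9505 s + 1.124.
So ω_n = √1.124 = 1.06 rad/s and ζ = 0.9505/(2·1.06) = 0.448.
%OS = 100·exp(−πζ/√(1−ζ²)) = 20.7%.

%OS ≈ 20.7%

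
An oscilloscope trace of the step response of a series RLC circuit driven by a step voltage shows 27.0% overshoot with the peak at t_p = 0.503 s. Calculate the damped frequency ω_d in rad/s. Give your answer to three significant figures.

t_p = π/ω_d, so ω_d = π/0.503 = 6.25 rad/s.

ω_d ≈ 6.25 rad/s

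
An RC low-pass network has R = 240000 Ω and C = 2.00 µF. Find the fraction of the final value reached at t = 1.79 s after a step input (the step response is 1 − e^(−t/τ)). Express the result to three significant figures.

y/y_∞ ≈ 0.976

τ = RC = 240000 × 2.00 µF = 0.480 s.
y(t)/y_∞ = 1 − e^(−t/τ) = 1 − e^(−1.79/0.480) = 1 − e^(−3.73) = 0.976.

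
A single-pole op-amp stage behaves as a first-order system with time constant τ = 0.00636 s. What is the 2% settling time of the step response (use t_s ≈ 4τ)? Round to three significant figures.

t_s ≈ 0.0254 s

t_s ≈ 4τ = 0.0254 s.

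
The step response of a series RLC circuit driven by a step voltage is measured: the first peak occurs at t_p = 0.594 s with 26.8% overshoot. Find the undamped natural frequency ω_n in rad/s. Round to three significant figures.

The overshoot fixes ζ = −ln(OS)/√(π²+ln²(OS)) = 0.387.
t_p = π/ω_d ⇒ ω_d = 5.29 rad/s; then ω_n = ω_d/√(1−ζ²) = 5.73 rad/s.

ω_n ≈ 5.73 rad/s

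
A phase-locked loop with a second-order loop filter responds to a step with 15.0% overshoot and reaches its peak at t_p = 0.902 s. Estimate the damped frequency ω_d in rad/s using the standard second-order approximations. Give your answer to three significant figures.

t_p = π/ω_d, so ω_d = π/0.902 = 3.48 rad/s.

ω_d ≈ 3.48 rad/s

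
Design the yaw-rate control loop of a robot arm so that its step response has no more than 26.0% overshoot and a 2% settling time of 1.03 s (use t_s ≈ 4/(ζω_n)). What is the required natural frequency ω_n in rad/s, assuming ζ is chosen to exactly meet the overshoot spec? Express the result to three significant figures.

ζ = −ln(OS)/√(π² + (ln OS)²). With OS = 0.260, ln OS = −1.347 and ζ = 1.347/3.418 = 0.394.
Then ω_n = 4/(ζ t_s) = 4/(0.394 × 1.03) = 9.85 rad/s.

ω_n ≈ 9.85 rad/s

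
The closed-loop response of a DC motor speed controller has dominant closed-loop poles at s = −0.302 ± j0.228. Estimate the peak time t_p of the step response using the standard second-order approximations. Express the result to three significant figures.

t_p = π/ω_d with ω_d = 0.228 (the imaginary part), so t_p = 13.8 s.

t_p ≈ 13.8 s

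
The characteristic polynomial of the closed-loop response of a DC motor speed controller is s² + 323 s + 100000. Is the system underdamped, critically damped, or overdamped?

underdamped

a² − 4b = 323² − 4·100000 < 0 (complex roots); the system is underdamped.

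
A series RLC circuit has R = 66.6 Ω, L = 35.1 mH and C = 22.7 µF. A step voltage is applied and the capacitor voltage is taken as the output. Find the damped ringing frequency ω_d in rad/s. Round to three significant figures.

For a series RLC circuit (capacitor voltage as output), ω_n = 1/√(LC) = 1/√(35.1 mH · 22.7 µF) = 1120 rad/s.
ζ = (R/2)·√(C/L) = (66.6/2)·√(22.7 µF/35.1 mH) = 0.847.
The damped frequency ω_d = ω_n√(1−ζ²) = 596 rad/s.

ω_d ≈ 596 rad/s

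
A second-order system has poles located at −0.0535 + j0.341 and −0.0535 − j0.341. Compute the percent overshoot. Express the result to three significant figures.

%OS ≈ 61.1%

|pole| = ω_n = √(0.0535² + 0.341²) = 0.345 rad/s; ζ = cos θ = σ/ω_n = 0.155.
%OS = 100·exp(−πζ/√(1−ζ²)) = 61.1%.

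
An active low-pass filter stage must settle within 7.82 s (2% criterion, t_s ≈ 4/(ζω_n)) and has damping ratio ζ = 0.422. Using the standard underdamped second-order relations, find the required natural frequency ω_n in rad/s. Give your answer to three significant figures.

ω_n ≈ 1.21 rad/s

Rearranging t_s ≈ 4/(ζω_n) gives ω_n = 4/(ζ·t_s) = 4/(0.422 × 7.82) = 1.21 rad/s.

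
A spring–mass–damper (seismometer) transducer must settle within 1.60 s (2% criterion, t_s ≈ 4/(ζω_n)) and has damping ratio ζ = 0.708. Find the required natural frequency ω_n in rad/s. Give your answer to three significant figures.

Rearranging t_s ≈ 4/(ζω_n) gives ω_n = 4/(ζ·t_s) = 4/(0.708 × 1.60) = 3.53 rad/s.

ω_n ≈ 3.53 rad/s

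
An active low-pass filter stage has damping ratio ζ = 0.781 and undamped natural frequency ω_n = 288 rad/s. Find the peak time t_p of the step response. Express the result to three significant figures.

t_p ≈ 0.0175 s

The damped frequency is ω_d = ω_n√(1−ζ²) = 288·√(1−0.610) = 180 rad/s.
Peak time t_p = π/ω_d = π/180 = 0.0175 s.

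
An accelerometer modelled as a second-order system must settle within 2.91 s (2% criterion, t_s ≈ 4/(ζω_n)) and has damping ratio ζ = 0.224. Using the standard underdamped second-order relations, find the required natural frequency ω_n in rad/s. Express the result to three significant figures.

Rearranging t_s ≈ 4/(ζω_n) gives ω_n = 4/(ζ·t_s) = 4/(0.224 × 2.91) = 6.14 rad/s.

ω_n ≈ 6.14 rad/s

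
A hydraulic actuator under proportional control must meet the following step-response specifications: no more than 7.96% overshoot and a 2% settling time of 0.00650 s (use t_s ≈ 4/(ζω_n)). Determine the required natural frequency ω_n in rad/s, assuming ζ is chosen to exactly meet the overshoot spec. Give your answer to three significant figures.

ω_n ≈ 981 rad/s

From %OS = 100·exp(−πζ/√(1−ζ²)), invert to get ζ = −ln(OS)/√(π² + ln²(OS)) with OS = 0.0796.
−ln 0.0796 = 2.531, so ζ = 2.531/√(π² + 6.405) = 0.627.
Then ω_n = 4/(ζ t_s) = 4/(0.627 × 0.00650) = 981 rad/s.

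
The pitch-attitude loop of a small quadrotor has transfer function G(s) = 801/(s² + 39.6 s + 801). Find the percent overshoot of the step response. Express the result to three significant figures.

%OS ≈ 4.61%

ω_n = √801 = 28.3 rad/s; ζ = 39.6/(2·28.3) = 0.700.
%OS = 100·exp(−πζ/√(1−ζ²)) = 4.61%.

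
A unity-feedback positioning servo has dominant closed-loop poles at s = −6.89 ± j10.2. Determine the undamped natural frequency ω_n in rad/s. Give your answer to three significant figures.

The poles are at −σ ± jω_d with σ = 6.89 and ω_d = 10.2, so ω_n = √(σ²+ω_d²) = 12.3 rad/s and ζ = σ/ω_n = 0.560.

ω_n ≈ 12.3 rad/s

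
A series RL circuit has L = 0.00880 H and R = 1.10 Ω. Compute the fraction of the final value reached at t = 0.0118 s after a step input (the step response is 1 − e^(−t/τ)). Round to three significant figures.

τ = L/R = 0.00880/1.10 = 0.00800 s.
y(t)/y_∞ = 1 − e^(−t/τ) = 1 − e^(−0.0118/0.00800) = 1 − e^(−1.47) = 0.771.

y/y_∞ ≈ 0.771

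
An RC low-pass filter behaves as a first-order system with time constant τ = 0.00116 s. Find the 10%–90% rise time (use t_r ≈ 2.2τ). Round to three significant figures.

t_r ≈ 2.2τ = 0.00255 s.

t_r ≈ 0.00255 s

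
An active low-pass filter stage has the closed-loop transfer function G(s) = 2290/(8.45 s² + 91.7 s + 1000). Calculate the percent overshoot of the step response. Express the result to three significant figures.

Dividing through by 8.45: denominator becomes s² + 10.85 s + 118.3.
So ω_n = √118.3 = 10.9 rad/s and ζ = 10.85/(2·10.9) = 0.499.
%OS = 100 e^{−πζ/√(1−ζ²)} with ζ = 0.499 gives 16.4%.

%OS ≈ 16.4%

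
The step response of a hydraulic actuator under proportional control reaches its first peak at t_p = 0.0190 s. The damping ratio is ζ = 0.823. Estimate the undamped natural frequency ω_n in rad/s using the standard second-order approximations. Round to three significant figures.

Peak time t_p = π/ω_d, so ω_d = π/t_p = π/0.0190 = 165 rad/s.
ω_n = ω_d/√(1−ζ²) = 165/√0.323 = 291 rad/s.

ω_n ≈ 291 rad/s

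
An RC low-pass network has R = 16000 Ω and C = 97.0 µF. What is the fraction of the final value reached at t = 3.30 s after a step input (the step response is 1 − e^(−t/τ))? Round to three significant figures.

τ = RC = 16000 × 97.0 µF = 1.55 s.
y(t)/y_∞ = 1 − e^(−t/τ) = 1 − e^(−3.30/1.55) = 1 − e^(−2.13) = 0.881.

y/y_∞ ≈ 0.881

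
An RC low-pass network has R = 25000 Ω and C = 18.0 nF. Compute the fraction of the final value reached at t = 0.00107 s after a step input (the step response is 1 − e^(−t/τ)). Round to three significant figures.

τ = RC = 25000 × 18.0 nF = 0.000450 s.
y(t)/y_∞ = 1 − e^(−t/τ) = 1 − e^(−0.00107/0.000450) = 1 − e^(−2.38) = 0.907.

y/y_∞ ≈ 0.907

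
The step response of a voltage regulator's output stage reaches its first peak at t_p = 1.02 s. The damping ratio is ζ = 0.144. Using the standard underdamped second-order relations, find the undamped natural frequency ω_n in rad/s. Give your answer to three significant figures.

Peak time t_p = π/ω_d, so ω_d = π/t_p = π/1.02 = 3.08 rad/s.
ω_n = ω_d/√(1−ζ²) = 3.08/√0.979 = 3.11 rad/s.

ω_n ≈ 3.11 rad/s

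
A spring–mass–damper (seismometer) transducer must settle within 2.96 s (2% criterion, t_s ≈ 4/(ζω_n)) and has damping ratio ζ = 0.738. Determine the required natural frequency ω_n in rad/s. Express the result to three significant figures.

Rearranging t_s ≈ 4/(ζω_n) gives ω_n = 4/(ζ·t_s) = 4/(0.738 × 2.96) = 1.83 rad/s.

ω_n ≈ 1.83 rad/s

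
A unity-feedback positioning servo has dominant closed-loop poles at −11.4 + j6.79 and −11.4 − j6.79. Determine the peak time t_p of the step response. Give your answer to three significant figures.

t_p ≈ 0.463 s

t_p = π/ω_d with ω_d = 6.79 (the imaginary part), so t_p = 0.463 s.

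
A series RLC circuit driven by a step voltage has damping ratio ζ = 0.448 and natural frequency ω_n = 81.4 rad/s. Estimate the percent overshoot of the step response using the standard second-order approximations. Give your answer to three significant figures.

For an underdamped second-order system, %OS = 100·exp(−πζ/√(1−ζ²)).
πζ/√(1−ζ²) = π·0.448/√(1−0.201) = 1.574, so %OS = 100·e^(−1.574) = 20.7%.

%OS ≈ 20.7%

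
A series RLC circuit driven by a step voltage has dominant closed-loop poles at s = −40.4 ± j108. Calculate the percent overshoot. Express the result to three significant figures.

%OS ≈ 30.9%

|pole| = ω_n = √(40.4² + 108²) = 115 rad/s; ζ = cos θ = σ/ω_n = 0.350.
Overshoot: exp(−π·0.350/√(1−0.350²)) = 0.309, i.e. 30.9%.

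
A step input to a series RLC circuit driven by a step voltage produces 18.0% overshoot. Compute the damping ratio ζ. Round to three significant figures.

Inverting the overshoot relation: ζ = |ln 0.180|/√(π² + ln²0.180) = 0.479.

ζ ≈ 0.479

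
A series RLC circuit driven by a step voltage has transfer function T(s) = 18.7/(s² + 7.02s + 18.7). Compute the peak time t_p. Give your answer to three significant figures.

Matching coefficients with s² + 2ζω_n s + ω_n² gives ω_n² = 18.7 ⇒ ω_n = 4.32 rad/s, and ζ = 7.02/(2ω_n) = 0.812.
ω_d = 4.32·√(1 − 0.812²) = 2.53 rad/s. Then t_p = π/ω_d = 1.24 s.

t_p ≈ 1.24 s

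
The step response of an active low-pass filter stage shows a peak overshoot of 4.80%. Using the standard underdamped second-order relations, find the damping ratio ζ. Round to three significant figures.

ζ ≈ 0.695

Inverting the overshoot relation: ζ = |ln 0.0480|/√(π² + ln²0.0480) = 0.695.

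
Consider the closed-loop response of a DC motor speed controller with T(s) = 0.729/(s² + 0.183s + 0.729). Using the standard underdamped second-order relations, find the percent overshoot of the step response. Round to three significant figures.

%OS ≈ 71.3%

Comparing the denominator to s² + 2ζω_n s + ω_n²: ω_n = √0.729 = 0.854 rad/s, and 2ζω_n = 0.183 so ζ = 0.183/(2·0.854) = 0.107.
%OS = 100·exp(−πζ/√(1−ζ²)) = 71.3%.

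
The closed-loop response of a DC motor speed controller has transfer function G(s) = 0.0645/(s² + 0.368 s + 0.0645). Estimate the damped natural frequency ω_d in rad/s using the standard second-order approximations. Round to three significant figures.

ω_d ≈ 0.175 rad/s

ω_n = √0.0645 = 0.254 rad/s; ζ = 0.368/(2·0.254) = 0.724.
ω_d = ω_n√(1−ζ²) = 0.175 rad/s.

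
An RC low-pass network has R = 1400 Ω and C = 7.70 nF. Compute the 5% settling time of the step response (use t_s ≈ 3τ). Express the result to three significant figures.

τ = RC = 1400 × 7.70 nF = 0.0000108 s.
t_s ≈ 3τ = 0.0000323 s.

t_s ≈ 0.0000323 s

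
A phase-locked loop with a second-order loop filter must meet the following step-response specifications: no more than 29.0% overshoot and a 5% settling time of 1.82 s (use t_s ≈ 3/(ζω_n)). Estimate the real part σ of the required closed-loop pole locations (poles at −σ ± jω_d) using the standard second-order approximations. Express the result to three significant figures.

The settling-time spec alone fixes σ = ζω_n = 3/t_s = 3/1.82 = 1.65.
(Overshoot then fixes ζ = 0.367 and hence ω_d = σ·√(1−ζ²)/ζ = 4.18 rad/s.)

σ ≈ 1.65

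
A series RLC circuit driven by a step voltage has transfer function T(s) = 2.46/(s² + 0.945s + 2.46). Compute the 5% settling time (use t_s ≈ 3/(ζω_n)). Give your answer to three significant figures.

t_s ≈ 6.35 s

Comparing the denominator to s² + 2ζω_n s + ω_n²: ω_n = √2.46 = 1.57 rad/s, and 2ζω_n = 0.945 so ζ = 0.945/(2·1.57) = 0.301.
t_s ≈ 3/(ζω_n) = 3/(0.301·1.57) = 6.35 s.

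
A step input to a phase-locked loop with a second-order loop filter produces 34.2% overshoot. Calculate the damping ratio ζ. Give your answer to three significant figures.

ζ ≈ 0.323

Inverting the overshoot relation: ζ = |ln 0.342|/√(π² + ln²0.342) = 0.323.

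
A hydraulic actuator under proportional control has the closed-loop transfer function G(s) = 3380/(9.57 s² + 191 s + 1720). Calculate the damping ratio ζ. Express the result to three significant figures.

ζ ≈ 0.744

Dividing through by 9.57: denominator becomes s² + 19.96 s + 179.7.
So ω_n = √179.7 = 13.4 rad/s and ζ = 19.96/(2·13.4) = 0.744.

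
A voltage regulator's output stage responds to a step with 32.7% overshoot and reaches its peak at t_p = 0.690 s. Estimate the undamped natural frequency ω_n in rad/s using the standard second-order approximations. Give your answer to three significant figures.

ω_n ≈ 4.83 rad/s

ζ from %OS: ζ = |ln 0.327|/√(π²+ln²0.327) = 0.335.
t_p = π/ω_d ⇒ ω_d = 4.55 rad/s; then ω_n = ω_d/√(1−ζ²) = 4.83 rad/s.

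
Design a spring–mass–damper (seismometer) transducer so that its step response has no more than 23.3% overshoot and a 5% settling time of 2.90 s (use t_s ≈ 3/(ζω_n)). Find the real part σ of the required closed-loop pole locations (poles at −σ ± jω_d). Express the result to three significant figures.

σ ≈ 1.03

The settling-time spec alone fixes σ = ζω_n = 3/t_s = 3/2.90 = 1.03.
(Overshoot then fixes ζ = 0.421 and hence ω_d = σ·√(1−ζ²)/ζ = 2.23 rad/s.)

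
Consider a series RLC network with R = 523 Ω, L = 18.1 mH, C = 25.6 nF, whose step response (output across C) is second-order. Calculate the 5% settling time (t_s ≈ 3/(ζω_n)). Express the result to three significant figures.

t_s ≈ 0.000208 s

For a series RLC circuit (capacitor voltage as output), ω_n = 1/√(LC) = 1/√(18.1 mH · 25.6 nF) = 46500 rad/s.
ζ = (R/2)·√(C/L) = (523/2)·√(25.6 nF/18.1 mH) = 0.311.
t_s ≈ 3/(ζω_n) = 0.000208 s.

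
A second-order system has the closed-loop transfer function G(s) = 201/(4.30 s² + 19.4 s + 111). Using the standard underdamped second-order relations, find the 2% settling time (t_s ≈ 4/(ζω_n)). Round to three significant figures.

Dividing through by 4.30: denominator becomes s² + 4.512 s + 25.81.
So ω_n = √25.81 = 5.08 rad/s and ζ = 4.512/(2·5.08) = 0.444.
t_s ≈ 4/(ζω_n) = 1.77 s.

t_s ≈ 1.77 s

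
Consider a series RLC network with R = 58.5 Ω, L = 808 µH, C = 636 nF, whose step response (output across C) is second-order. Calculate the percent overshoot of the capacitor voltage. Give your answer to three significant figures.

%OS ≈ 1.10%

For a series RLC circuit (capacitor voltage as output), ω_n = 1/√(LC) = 1/√(808 µH · 636 nF) = 44100 rad/s.
ζ = (R/2)·√(C/L) = (58.5/2)·√(636 nF/808 µH) = 0.821.
%OS = 100 e^{−πζ/√(1−ζ²)} with ζ = 0.821 gives 1.10%.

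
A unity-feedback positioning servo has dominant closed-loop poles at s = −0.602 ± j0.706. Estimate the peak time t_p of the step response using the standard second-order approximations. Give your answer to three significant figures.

t_p = π/ω_d with ω_d = 0.706 (the imaginary part), so t_p = 4.45 s.

t_p ≈ 4.45 s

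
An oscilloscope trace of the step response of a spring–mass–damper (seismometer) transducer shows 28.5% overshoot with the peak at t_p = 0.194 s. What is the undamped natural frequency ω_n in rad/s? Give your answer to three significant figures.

The overshoot fixes ζ = −ln(OS)/√(π²+ln²(OS)) = 0.371.
From t_p = π/ω_d, ω_d = π/0.194 = 16.2 rad/s, so ω_n = ω_d/√(1−ζ²) = 17.4 rad/s.

ω_n ≈ 17.4 rad/s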